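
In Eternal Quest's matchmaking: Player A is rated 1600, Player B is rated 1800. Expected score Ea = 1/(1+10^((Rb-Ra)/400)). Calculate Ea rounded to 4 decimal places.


Elo expected score: Ea = 1/(1 + 10^((Rb-Ra)/400))
Rb - Ra = 1800 - 1600 = 200
(Rb-Ra)/400 = 200/400 = 0.5
10^0.5 = 3.162278
Ea = 1/(1 + 3.162278) = 1/4.162278 = 0.2403

0.2403


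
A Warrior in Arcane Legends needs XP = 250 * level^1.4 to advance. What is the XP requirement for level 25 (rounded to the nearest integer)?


XP = 250 * level^1.4
Substitute level = 25:
XP = 250 * 25^1.4
= 250 * 90.5975
= 22649

22649 XP


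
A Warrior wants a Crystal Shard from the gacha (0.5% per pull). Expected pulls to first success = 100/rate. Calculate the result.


Expected pulls for a geometric distribution = 1/p = 100 / rate%
= 100 / 0.5
= 200.0

200.0 pulls


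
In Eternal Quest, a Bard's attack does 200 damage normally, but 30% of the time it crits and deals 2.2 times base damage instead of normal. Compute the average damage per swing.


E[dmg] = base * (1 + crit_chance * (crit_mult - 1))
cc as decimal = 30/100 = 0.3
cm - 1 = 2.2 - 1 = 1.2
Bonus factor = 0.3 * 1.2 = 0.36
Total multiplier = 1 + 0.36 = 1.36
Expected damage = 200 * 1.36 = 272.00

272.00 damage


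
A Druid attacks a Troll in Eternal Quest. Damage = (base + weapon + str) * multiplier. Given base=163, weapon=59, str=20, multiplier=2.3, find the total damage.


Sum base + weapon + str = 163 + 59 + 20 = 242
Multiply by 2.3:
242 * 2.3 = 556.6

556.6 damage


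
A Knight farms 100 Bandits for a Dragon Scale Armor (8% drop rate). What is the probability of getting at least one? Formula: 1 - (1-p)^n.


P(at least one) = 1 - P(none) = 1 - (1-p)^n
p = 8/100 = 0.08
1 - p = 0.92
(1 - p)^100 = 0.92^100 = 0.000239
P(at least one) = 1 - 0.000239 = 0.9998

0.9998


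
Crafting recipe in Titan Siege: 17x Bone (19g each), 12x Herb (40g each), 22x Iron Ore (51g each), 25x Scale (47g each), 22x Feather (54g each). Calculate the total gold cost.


Cost breakdown:
  Bone: 17 * 19 = 323
  Herb: 12 * 40 = 480
  Iron Ore: 22 * 51 = 1122
  Scale: 25 * 47 = 1175
  Feather: 22 * 54 = 1188
Total = 323 + 480 + 1122 + 1175 + 1188 = 4288

4288 gold


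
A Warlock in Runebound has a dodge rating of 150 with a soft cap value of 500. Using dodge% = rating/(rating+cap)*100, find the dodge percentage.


dodge% = 150 / (150 + 500) * 100
= 150 / 650 * 100
= 0.230769 * 100
= 23.08%

23.08%


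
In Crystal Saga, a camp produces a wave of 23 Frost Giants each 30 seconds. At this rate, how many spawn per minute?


Spawns per minute = count * (60 / interval)
= 23 * (60 / 30)
= 23 * 2.0
= 46.0

46.0 per minute


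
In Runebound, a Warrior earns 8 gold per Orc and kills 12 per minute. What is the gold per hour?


Gold per minute = 8 * 12 = 96
Gold per hour = 96 * 60 = 5760

5760 gold/hour


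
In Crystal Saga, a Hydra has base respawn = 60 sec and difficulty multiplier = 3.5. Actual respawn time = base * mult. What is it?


Respawn time = base * multiplier
= 60 * 3.5
= 210.0 seconds

210.0 seconds


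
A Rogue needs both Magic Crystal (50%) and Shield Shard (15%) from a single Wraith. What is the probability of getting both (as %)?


For independent events, P(both) = P(A) * P(B)
= 50% * 15%
= 750 / 100 %
= 7.5%

7.5%


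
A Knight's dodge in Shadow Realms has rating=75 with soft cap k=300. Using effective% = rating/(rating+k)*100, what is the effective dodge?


effective% = rating / (rating + k) * 100
= 75 / (75 + 300) * 100
= 75 / 375 * 100
= 0.2 * 100
= 20.00%

20.00%


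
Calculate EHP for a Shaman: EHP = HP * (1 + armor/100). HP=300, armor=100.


EHP = 300 * (1 + 100/100)
= 300 * (1 + 1.0)
= 300 * 2.0
= 600.0

600.0 EHP


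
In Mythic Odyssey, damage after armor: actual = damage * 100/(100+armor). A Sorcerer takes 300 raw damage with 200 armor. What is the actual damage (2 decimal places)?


actual = 300 * 100 / (100 + 200)
= 300 * 100 / 300
= 30000 / 300
= 100.00

100.00 damage


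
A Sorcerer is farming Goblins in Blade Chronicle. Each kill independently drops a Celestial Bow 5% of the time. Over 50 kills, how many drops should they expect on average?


Expected drops = kills * (drop_rate / 100)
= 50 * (5 / 100)
= 50 * 0.05
= 2.5

2.5 drops


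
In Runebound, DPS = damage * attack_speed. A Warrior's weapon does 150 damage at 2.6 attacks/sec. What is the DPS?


DPS = damage * attack_speed
= 150 * 2.6
= 390.0

390.0 DPS


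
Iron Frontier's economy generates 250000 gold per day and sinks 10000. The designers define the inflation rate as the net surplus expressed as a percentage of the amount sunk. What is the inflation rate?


Net gold = 250000 - 10000 = 240000
Inflation rate = net / sunk * 100 = 240000 / 10000 * 100
= 24.0 * 100
= 2400.00%

2400.00%


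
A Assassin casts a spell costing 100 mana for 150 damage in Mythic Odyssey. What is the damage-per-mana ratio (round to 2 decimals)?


Efficiency = damage / mana
= 150 / 100
= 1.50

1.50 dmg/mana


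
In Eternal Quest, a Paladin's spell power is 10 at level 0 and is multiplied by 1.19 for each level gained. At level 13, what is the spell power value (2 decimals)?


value = base * growth^level
= 10 * 1.19^13
= 10 * 9.596448
= 95.96

95.96 spell power


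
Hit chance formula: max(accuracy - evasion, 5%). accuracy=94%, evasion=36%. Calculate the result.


accuracy - evasion = 94 - 36 = 58
Apply floor: max(58, 5) = 58
Hit chance = 58%

58%


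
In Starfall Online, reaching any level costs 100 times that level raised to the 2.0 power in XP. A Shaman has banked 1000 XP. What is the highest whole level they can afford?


XP = 100 * level^2.0, so level = (XP / 100)^(1/2.0)
= (1000 / 100)^(1/2.0)
= 10.0^0.5
= 3.1623
Floor: level = 3

level 3


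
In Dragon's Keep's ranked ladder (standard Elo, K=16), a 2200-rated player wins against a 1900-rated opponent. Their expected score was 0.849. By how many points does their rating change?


Elo update: delta = K * (S - Ea), where S = 1 (wins)
S - Ea = 1 - 0.849 = 0.151
Rating change = 16 * 0.151
= 2.42

2.42 rating points


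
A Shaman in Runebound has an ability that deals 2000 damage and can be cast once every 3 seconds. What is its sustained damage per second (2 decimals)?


DPS = damage / cooldown
= 2000 / 3
= 666.67

666.67 DPS


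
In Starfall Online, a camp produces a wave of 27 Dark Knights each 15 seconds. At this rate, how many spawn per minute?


Spawns per minute = count * (60 / interval)
= 27 * (60 / 15)
= 27 * 4.0
= 108.0

108.0 per minute


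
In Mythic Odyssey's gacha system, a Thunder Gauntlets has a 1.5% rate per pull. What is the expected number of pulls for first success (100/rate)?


Expected pulls for a geometric distribution = 1/p = 100 / rate%
= 100 / 1.5
= 66.67

66.67 pulls


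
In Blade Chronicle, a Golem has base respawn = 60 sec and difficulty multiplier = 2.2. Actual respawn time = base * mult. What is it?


Respawn time = base * multiplier
= 60 * 2.2
= 132.0 seconds

132.0 seconds


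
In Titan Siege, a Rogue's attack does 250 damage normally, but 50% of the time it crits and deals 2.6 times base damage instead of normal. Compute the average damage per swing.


E[dmg] = base * (1 + crit_chance * (crit_mult - 1))
cc as decimal = 50/100 = 0.5
cm - 1 = 2.6 - 1 = 1.6
Bonus factor = 0.5 * 1.6 = 0.8
Total multiplier = 1 + 0.8 = 1.8
Expected damage = 250 * 1.8 = 450.00

450.00 damage


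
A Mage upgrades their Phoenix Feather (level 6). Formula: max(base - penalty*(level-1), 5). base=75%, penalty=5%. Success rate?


raw_rate = 75 - 5 * (6 - 1)
= 75 - 5 * 5
= 75 - 25
= 50
Apply floor: max(50, 5) = 50%

50%


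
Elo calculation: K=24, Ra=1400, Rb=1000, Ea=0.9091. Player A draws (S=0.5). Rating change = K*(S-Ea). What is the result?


Elo update: delta = K * (S - Ea), where S = 0.5 (draws)
S - Ea = 0.5 - 0.9091 = -0.4091
Rating change = 24 * -0.4091
= -9.82

-9.82 rating points


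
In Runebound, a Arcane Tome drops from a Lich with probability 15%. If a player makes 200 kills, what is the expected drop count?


Expected drops = kills * (drop_rate / 100)
= 200 * (15 / 100)
= 200 * 0.15
= 30.0

30.0 drops


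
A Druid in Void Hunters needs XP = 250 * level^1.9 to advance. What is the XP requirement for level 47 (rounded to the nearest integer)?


XP = 250 * level^1.9
Substitute level = 47:
XP = 250 * 47^1.9
= 250 * 1503.0933
= 375773

375773 XP


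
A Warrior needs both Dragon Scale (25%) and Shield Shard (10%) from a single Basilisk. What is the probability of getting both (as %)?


For independent events, P(both) = P(A) * P(B)
= 25% * 10%
= 250 / 100 %
= 2.5%

2.5%


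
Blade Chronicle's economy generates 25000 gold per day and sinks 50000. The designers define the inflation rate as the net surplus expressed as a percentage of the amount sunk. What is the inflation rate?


Net gold = 25000 - 50000 = -25000
Inflation rate = net / sunk * 100 = -25000 / 50000 * 100
= -0.5 * 100
= -50.00%

-50.00%


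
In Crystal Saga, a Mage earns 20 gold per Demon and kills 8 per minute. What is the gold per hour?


Gold per minute = 20 * 8 = 160
Gold per hour = 160 * 60 = 9600

9600 gold/hour


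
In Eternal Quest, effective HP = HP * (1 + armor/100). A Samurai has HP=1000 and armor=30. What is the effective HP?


EHP = 1000 * (1 + 30/100)
= 1000 * (1 + 0.3)
= 1000 * 1.3
= 1300.0

1300.0 EHP


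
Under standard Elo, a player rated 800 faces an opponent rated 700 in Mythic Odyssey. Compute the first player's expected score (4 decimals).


Elo expected score: Ea = 1/(1 + 10^((Rb-Ra)/400))
Rb - Ra = 700 - 800 = -100
(Rb-Ra)/400 = -100/400 = -0.25
10^-0.25 = 0.562341
Ea = 1/(1 + 0.562341) = 1/1.562341 = 0.6401

0.6401


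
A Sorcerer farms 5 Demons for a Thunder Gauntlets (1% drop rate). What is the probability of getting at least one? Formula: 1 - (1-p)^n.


P(at least one) = 1 - P(none) = 1 - (1-p)^n
p = 1/100 = 0.01
1 - p = 0.99
(1 - p)^5 = 0.99^5 = 0.950990
P(at least one) = 1 - 0.950990 = 0.0490

0.0490


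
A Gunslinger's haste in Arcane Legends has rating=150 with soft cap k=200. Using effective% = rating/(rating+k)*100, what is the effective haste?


effective% = rating / (rating + k) * 100
= 150 / (150 + 200) * 100
= 150 / 350 * 100
= 0.428571 * 100
= 42.86%

42.86%


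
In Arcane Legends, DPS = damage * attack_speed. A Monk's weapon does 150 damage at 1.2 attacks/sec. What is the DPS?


DPS = damage * attack_speed
= 150 * 1.2
= 180.0

180.0 DPS


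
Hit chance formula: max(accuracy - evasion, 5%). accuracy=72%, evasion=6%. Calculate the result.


accuracy - evasion = 72 - 6 = 66
Apply floor: max(66, 5) = 66
Hit chance = 66%

66%


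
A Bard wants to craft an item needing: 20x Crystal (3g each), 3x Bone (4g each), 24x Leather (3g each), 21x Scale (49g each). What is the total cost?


Cost breakdown:
  Crystal: 20 * 3 = 60
  Bone: 3 * 4 = 12
  Leather: 24 * 3 = 72
  Scale: 21 * 49 = 1029
Total = 60 + 12 + 72 + 1029 = 1173

1173 gold


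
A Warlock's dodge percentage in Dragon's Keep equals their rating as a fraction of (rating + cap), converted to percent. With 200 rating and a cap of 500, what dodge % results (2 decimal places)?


dodge% = 200 / (200 + 500) * 100
= 200 / 700 * 100
= 0.285714 * 100
= 28.57%

28.57%


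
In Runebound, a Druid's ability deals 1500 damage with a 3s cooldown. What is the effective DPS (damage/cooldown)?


DPS = damage / cooldown
= 1500 / 3
= 500.00

500.00 DPS


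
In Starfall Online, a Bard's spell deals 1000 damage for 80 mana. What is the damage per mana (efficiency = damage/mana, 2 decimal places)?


Efficiency = damage / mana
= 1000 / 80
= 12.50

12.50 dmg/mana


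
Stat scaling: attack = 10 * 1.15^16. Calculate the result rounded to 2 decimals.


value = base * growth^level
= 10 * 1.15^16
= 10 * 9.357621
= 93.58

93.58 attack


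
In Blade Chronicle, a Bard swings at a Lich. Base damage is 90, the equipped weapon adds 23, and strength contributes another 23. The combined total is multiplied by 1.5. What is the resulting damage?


Sum base + weapon + str = 90 + 23 + 23 = 136
Multiply by 1.5:
136 * 1.5 = 204.0

204.0 damage


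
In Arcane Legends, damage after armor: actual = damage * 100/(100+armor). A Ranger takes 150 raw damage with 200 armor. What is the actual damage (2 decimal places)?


actual = 150 * 100 / (100 + 200)
= 150 * 100 / 300
= 15000 / 300
= 50.00

50.00 damage


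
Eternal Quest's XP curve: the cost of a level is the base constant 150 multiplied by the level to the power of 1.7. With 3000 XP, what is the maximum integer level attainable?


XP = 150 * level^1.7, so level = (XP / 150)^(1/1.7)
= (3000 / 150)^(1/1.7)
= 20.0^0.5882
= 5.8252
Floor: level = 5

level 5


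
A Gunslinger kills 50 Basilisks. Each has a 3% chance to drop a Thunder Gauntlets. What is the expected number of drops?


Expected drops = kills * (drop_rate / 100)
= 50 * (3 / 100)
= 50 * 0.03
= 1.5

1.5 drops


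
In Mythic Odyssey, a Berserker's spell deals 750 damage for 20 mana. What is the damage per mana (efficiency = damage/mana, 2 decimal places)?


Efficiency = damage / mana
= 750 / 20
= 37.50

37.50 dmg/mana


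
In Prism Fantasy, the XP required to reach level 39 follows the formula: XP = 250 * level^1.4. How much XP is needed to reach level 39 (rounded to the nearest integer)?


XP = 250 * level^1.4
Substitute level = 39:
XP = 250 * 39^1.4
= 250 * 168.8459
= 42211

42211 XP


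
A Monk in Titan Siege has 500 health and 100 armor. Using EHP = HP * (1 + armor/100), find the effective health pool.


EHP = 500 * (1 + 100/100)
= 500 * (1 + 1.0)
= 500 * 2.0
= 1000.0

1000.0 EHP


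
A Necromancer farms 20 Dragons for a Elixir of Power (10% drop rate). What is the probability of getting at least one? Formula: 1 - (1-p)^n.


P(at least one) = 1 - P(none) = 1 - (1-p)^n
p = 10/100 = 0.1
1 - p = 0.9
(1 - p)^20 = 0.9^20 = 0.121577
P(at least one) = 1 - 0.121577 = 0.8784

0.8784


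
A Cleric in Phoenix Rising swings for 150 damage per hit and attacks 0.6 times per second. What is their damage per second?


DPS = damage * attack_speed
= 150 * 0.6
= 90.0

90.0 DPS


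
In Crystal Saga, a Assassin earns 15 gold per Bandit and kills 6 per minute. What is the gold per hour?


Gold per minute = 15 * 6 = 90
Gold per hour = 90 * 60 = 5400

5400 gold/hour


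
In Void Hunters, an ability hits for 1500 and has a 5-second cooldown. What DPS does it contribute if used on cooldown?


DPS = damage / cooldown
= 1500 / 5
= 300.00

300.00 DPS


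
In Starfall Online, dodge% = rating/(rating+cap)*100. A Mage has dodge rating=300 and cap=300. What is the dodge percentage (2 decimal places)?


dodge% = 300 / (300 + 300) * 100
= 300 / 600 * 100
= 0.5 * 100
= 50.00%

50.00%


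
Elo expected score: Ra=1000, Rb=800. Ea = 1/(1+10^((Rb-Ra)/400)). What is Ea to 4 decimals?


Elo expected score: Ea = 1/(1 + 10^((Rb-Ra)/400))
Rb - Ra = 800 - 1000 = -200
(Rb-Ra)/400 = -200/400 = -0.5
10^-0.5 = 0.316228
Ea = 1/(1 + 0.316228) = 1/1.316228 = 0.7597

0.7597


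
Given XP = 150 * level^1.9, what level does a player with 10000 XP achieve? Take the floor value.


XP = 150 * level^1.9, so level = (XP / 150)^(1/1.9)
= (10000 / 150)^(1/1.9)
= 66.6667^0.5263
= 9.1191
Floor: level = 9

level 9


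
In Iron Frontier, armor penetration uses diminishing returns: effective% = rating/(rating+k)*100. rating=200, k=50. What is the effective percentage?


effective% = rating / (rating + k) * 100
= 200 / (200 + 50) * 100
= 200 / 250 * 100
= 0.8 * 100
= 80.00%

80.00%


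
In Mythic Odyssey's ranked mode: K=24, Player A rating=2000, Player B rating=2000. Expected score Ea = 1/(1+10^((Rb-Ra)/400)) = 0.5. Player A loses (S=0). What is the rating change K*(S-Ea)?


Elo update: delta = K * (S - Ea), where S = 0 (loses)
S - Ea = 0 - 0.5 = -0.5
Rating change = 24 * -0.5
= -12.00

-12.00 rating points


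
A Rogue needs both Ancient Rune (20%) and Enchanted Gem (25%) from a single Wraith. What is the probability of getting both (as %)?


For independent events, P(both) = P(A) * P(B)
= 20% * 25%
= 500 / 100 %
= 5.0%

5.0%


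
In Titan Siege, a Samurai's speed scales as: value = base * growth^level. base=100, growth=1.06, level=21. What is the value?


value = base * growth^level
= 100 * 1.06^21
= 100 * 3.399564
= 339.96

339.96 speed


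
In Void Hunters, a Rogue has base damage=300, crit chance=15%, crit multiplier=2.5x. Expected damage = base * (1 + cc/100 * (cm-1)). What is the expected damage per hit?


E[dmg] = base * (1 + crit_chance * (crit_mult - 1))
cc as decimal = 15/100 = 0.15
cm - 1 = 2.5 - 1 = 1.5
Bonus factor = 0.15 * 1.5 = 0.225
Total multiplier = 1 + 0.225 = 1.225
Expected damage = 300 * 1.225 = 367.50

367.50 damage


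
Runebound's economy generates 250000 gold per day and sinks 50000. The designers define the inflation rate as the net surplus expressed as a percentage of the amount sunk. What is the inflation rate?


Net gold = 250000 - 50000 = 200000
Inflation rate = net / sunk * 100 = 200000 / 50000 * 100
= 4.0 * 100
= 400.00%

400.00%


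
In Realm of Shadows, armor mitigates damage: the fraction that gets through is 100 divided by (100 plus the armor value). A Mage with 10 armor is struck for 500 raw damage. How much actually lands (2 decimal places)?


actual = 500 * 100 / (100 + 10)
= 500 * 100 / 110
= 50000 / 110
= 454.55

454.55 damage


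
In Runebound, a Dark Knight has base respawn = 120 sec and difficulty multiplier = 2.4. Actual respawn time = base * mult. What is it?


Respawn time = base * multiplier
= 120 * 2.4
= 288.0 seconds

288.0 seconds


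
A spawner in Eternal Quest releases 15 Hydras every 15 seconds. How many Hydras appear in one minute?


Spawns per minute = count * (60 / interval)
= 15 * (60 / 15)
= 15 * 4.0
= 60.0

60.0 per minute


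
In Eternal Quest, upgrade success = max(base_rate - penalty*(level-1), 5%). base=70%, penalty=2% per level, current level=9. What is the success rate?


raw_rate = 70 - 2 * (9 - 1)
= 70 - 2 * 8
= 70 - 16
= 54
Apply floor: max(54, 5) = 54%

54%


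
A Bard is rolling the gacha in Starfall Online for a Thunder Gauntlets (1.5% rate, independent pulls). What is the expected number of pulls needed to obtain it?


Expected pulls for a geometric distribution = 1/p = 100 / rate%
= 100 / 1.5
= 66.67

66.67 pulls


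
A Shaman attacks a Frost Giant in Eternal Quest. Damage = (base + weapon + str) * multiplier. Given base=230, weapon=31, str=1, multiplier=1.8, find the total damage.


Sum base + weapon + str = 230 + 31 + 1 = 262
Multiply by 1.8:
262 * 1.8 = 471.6

471.6 damage


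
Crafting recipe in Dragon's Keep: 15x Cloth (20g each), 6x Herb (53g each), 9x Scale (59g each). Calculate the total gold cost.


Cost breakdown:
  Cloth: 15 * 20 = 300
  Herb: 6 * 53 = 318
  Scale: 9 * 59 = 531
Total = 300 + 318 + 531 = 1149

1149 gold


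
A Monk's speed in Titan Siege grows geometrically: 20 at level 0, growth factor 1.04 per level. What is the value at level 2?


value = base * growth^level
= 20 * 1.04^2
= 20 * 1.0816
= 21.63

21.63 speed


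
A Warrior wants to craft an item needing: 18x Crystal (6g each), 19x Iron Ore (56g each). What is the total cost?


Cost breakdown:
  Crystal: 18 * 6 = 108
  Iron Ore: 19 * 56 = 1064
Total = 108 + 1064 = 1172

1172 gold


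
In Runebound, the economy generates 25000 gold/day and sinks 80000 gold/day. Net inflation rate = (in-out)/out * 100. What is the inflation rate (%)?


Net gold = 25000 - 80000 = -55000
Inflation rate = net / sunk * 100 = -55000 / 80000 * 100
= -0.6875 * 100
= -68.75%

-68.75%


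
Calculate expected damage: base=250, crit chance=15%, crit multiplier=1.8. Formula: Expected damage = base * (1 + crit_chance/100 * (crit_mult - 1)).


E[dmg] = base * (1 + crit_chance * (crit_mult - 1))
cc as decimal = 15/100 = 0.15
cm - 1 = 1.8 - 1 = 0.8
Bonus factor = 0.15 * 0.8 = 0.12
Total multiplier = 1 + 0.12 = 1.12
Expected damage = 250 * 1.12 = 280.00

280.00 damage


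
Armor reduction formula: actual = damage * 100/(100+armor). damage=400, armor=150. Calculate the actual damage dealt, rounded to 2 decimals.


actual = 400 * 100 / (100 + 150)
= 400 * 100 / 250
= 40000 / 250
= 160.00

160.00 damage


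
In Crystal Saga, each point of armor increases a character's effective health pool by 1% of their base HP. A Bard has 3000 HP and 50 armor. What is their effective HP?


EHP = 3000 * (1 + 50/100)
= 3000 * (1 + 0.5)
= 3000 * 1.5
= 4500.0

4500.0 EHP


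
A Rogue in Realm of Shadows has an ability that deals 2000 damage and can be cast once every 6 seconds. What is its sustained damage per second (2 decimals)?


DPS = damage / cooldown
= 2000 / 6
= 333.33

333.33 DPS


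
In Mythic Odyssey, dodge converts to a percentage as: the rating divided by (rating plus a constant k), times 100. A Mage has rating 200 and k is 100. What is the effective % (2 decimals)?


effective% = rating / (rating + k) * 100
= 200 / (200 + 100) * 100
= 200 / 300 * 100
= 0.666667 * 100
= 66.67%

66.67%


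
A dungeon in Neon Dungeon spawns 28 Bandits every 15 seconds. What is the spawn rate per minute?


Spawns per minute = count * (60 / interval)
= 28 * (60 / 15)
= 28 * 4.0
= 112.0

112.0 per minute


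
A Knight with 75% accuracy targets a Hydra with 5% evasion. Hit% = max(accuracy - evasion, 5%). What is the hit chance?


accuracy - evasion = 75 - 5 = 70
Apply floor: max(70, 5) = 70
Hit chance = 70%

70%


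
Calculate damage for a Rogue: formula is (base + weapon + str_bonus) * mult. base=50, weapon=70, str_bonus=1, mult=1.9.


Sum base + weapon + str = 50 + 70 + 1 = 121
Multiply by 1.9:
121 * 1.9 = 229.9

229.9 damage


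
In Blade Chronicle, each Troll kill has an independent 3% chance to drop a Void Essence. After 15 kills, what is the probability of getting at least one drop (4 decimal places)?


P(at least one) = 1 - P(none) = 1 - (1-p)^n
p = 3/100 = 0.03
1 - p = 0.97
(1 - p)^15 = 0.97^15 = 0.633251
P(at least one) = 1 - 0.633251 = 0.3667

0.3667


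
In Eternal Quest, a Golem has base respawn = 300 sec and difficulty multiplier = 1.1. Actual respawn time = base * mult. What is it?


Respawn time = base * multiplier
= 300 * 1.1
= 330.0 seconds

330.0 seconds


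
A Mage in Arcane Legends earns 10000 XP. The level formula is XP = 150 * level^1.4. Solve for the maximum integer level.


XP = 150 * level^1.4, so level = (XP / 150)^(1/1.4)
= (10000 / 150)^(1/1.4)
= 66.6667^0.7143
= 20.0813
Floor: level = 20

level 20


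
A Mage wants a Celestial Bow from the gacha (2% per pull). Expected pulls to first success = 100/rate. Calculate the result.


Expected pulls for a geometric distribution = 1/p = 100 / rate%
= 100 / 2
= 50.0

50.0 pulls


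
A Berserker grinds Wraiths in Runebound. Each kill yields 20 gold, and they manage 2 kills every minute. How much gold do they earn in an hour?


Gold per minute = 20 * 2 = 40
Gold per hour = 40 * 60 = 2400

2400 gold/hour


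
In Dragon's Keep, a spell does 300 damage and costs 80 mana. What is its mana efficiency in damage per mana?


Efficiency = damage / mana
= 300 / 80
= 3.75

3.75 dmg/mana


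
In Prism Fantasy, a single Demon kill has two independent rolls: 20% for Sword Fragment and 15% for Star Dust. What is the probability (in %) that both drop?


For independent events, P(both) = P(A) * P(B)
= 20% * 15%
= 300 / 100 %
= 3.0%

3.0%


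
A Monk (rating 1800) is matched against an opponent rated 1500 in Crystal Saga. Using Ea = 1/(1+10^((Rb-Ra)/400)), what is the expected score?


Elo expected score: Ea = 1/(1 + 10^((Rb-Ra)/400))
Rb - Ra = 1500 - 1800 = -300
(Rb-Ra)/400 = -300/400 = -0.75
10^-0.75 = 0.177828
Ea = 1/(1 + 0.177828) = 1/1.177828 = 0.8490

0.8490


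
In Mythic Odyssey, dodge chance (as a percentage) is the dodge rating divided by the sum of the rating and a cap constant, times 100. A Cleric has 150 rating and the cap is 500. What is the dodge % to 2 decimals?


dodge% = 150 / (150 + 500) * 100
= 150 / 650 * 100
= 0.230769 * 100
= 23.08%

23.08%


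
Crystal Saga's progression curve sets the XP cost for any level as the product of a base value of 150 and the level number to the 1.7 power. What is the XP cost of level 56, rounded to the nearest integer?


XP = 150 * level^1.7
Substitute level = 56:
XP = 150 * 56^1.7
= 150 * 937.3886
= 140608

140608 XP


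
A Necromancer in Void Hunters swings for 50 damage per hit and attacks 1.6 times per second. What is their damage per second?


DPS = damage * attack_speed
= 50 * 1.6
= 80.0

80.0 DPS


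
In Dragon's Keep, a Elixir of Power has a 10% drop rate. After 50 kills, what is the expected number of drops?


Expected drops = kills * (drop_rate / 100)
= 50 * (10 / 100)
= 50 * 0.1
= 5.0

5.0 drops


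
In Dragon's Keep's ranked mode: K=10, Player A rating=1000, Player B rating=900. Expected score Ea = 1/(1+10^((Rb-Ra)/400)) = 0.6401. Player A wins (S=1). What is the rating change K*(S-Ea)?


Elo update: delta = K * (S - Ea), where S = 1 (wins)
S - Ea = 1 - 0.6401 = 0.3599
Rating change = 10 * 0.3599
= 3.60

3.60 rating points


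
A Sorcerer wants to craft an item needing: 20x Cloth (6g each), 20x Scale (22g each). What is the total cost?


Cost breakdown:
  Cloth: 20 * 6 = 120
  Scale: 20 * 22 = 440
Total = 120 + 440 = 560

560 gold


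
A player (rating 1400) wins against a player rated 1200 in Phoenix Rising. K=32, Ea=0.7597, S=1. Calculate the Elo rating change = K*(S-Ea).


Elo update: delta = K * (S - Ea), where S = 1 (wins)
S - Ea = 1 - 0.7597 = 0.2403
Rating change = 32 * 0.2403
= 7.69

7.69 rating points


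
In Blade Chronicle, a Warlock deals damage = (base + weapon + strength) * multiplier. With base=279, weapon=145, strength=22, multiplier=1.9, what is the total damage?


Sum base + weapon + str = 279 + 145 + 22 = 446
Multiply by 1.9:
446 * 1.9 = 847.4

847.4 damage


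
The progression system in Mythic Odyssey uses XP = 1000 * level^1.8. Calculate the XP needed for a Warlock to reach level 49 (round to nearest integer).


XP = 1000 * level^1.8
Substitute level = 49:
XP = 1000 * 49^1.8
= 1000 * 1102.4349
= 1102435

1102435 XP


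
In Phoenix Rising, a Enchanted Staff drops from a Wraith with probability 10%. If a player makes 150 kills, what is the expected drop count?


Expected drops = kills * (drop_rate / 100)
= 150 * (10 / 100)
= 150 * 0.1
= 15.0

15.0 drops


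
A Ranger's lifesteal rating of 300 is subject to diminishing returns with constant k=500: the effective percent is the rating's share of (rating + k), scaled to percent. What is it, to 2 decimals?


effective% = rating / (rating + k) * 100
= 300 / (300 + 500) * 100
= 300 / 800 * 100
= 0.375 * 100
= 37.50%

37.50%


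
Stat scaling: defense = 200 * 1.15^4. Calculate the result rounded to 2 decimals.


value = base * growth^level
= 200 * 1.15^4
= 200 * 1.749006
= 349.80

349.80 defense


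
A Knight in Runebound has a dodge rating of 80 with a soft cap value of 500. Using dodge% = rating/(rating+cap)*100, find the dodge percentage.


dodge% = 80 / (80 + 500) * 100
= 80 / 580 * 100
= 0.137931 * 100
= 13.79%

13.79%


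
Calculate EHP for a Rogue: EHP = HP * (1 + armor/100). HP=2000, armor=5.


EHP = 2000 * (1 + 5/100)
= 2000 * (1 + 0.05)
= 2000 * 1.05
= 2100.0

2100.0 EHP


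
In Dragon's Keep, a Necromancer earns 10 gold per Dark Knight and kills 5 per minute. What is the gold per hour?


Gold per minute = 10 * 5 = 50
Gold per hour = 50 * 60 = 3000

3000 gold/hour


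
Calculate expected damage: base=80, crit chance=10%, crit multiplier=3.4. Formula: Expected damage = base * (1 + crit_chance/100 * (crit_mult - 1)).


E[dmg] = base * (1 + crit_chance * (crit_mult - 1))
cc as decimal = 10/100 = 0.1
cm - 1 = 3.4 - 1 = 2.4
Bonus factor = 0.1 * 2.4 = 0.24
Total multiplier = 1 + 0.24 = 1.24
Expected damage = 80 * 1.24 = 99.20

99.20 damage


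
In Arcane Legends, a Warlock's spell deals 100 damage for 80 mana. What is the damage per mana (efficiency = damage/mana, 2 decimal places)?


Efficiency = damage / mana
= 100 / 80
= 1.25

1.25 dmg/mana


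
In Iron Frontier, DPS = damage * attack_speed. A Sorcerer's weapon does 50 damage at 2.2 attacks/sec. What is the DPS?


DPS = damage * attack_speed
= 50 * 2.2
= 110.0

110.0 DPS


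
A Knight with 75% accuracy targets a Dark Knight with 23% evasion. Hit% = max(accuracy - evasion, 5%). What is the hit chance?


accuracy - evasion = 75 - 23 = 52
Apply floor: max(52, 5) = 52
Hit chance = 52%

52%


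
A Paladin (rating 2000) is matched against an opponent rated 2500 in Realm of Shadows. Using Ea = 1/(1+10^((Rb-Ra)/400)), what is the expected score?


Elo expected score: Ea = 1/(1 + 10^((Rb-Ra)/400))
Rb - Ra = 2500 - 2000 = 500
(Rb-Ra)/400 = 500/400 = 1.25
10^1.25 = 17.782794
Ea = 1/(1 + 17.782794) = 1/18.782794 = 0.0532

0.0532


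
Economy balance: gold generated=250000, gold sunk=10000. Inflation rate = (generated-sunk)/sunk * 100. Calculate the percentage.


Net gold = 250000 - 10000 = 240000
Inflation rate = net / sunk * 100 = 240000 / 10000 * 100
= 24.0 * 100
= 2400.00%

2400.00%


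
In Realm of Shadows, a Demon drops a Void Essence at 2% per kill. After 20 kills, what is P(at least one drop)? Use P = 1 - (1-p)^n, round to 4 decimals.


P(at least one) = 1 - P(none) = 1 - (1-p)^n
p = 2/100 = 0.02
1 - p = 0.98
(1 - p)^20 = 0.98^20 = 0.667608
P(at least one) = 1 - 0.667608 = 0.3324

0.3324


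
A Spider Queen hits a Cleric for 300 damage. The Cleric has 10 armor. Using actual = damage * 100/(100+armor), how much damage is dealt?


actual = 300 * 100 / (100 + 10)
= 300 * 100 / 110
= 30000 / 110
= 272.73

272.73 damage


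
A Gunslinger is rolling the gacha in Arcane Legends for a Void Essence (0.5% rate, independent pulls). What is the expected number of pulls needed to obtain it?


Expected pulls for a geometric distribution = 1/p = 100 / rate%
= 100 / 0.5
= 200.0

200.0 pulls


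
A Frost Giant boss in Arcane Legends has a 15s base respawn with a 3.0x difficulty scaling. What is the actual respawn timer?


Respawn time = base * multiplier
= 15 * 3.0
= 45.0 seconds

45.0 seconds


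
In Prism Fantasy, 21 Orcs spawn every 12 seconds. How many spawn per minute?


Spawns per minute = count * (60 / interval)
= 21 * (60 / 12)
= 21 * 5.0
= 105.0

105.0 per minute


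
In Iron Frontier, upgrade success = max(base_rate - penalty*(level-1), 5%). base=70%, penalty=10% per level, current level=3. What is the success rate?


raw_rate = 70 - 10 * (3 - 1)
= 70 - 10 * 2
= 70 - 20
= 50
Apply floor: max(50, 5) = 50%

50%


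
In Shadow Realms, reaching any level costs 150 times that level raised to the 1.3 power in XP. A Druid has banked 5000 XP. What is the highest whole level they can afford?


XP = 150 * level^1.3, so level = (XP / 150)^(1/1.3)
= (5000 / 150)^(1/1.3)
= 33.3333^0.7692
= 14.8404
Floor: level = 14

level 14


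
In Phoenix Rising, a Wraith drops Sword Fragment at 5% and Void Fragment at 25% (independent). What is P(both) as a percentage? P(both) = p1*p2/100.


For independent events, P(both) = P(A) * P(B)
= 5% * 25%
= 125 / 100 %
= 1.25%

1.25%


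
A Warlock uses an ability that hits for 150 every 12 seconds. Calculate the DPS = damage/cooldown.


DPS = damage / cooldown
= 150 / 12
= 12.50

12.50 DPS


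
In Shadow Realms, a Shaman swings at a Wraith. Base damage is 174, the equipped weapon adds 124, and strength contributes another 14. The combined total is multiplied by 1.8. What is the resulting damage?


Sum base + weapon + str = 174 + 124 + 14 = 312
Multiply by 1.8:
312 * 1.8 = 561.6

561.6 damage


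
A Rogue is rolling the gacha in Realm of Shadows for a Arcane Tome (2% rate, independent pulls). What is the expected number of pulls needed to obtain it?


Expected pulls for a geometric distribution = 1/p = 100 / rate%
= 100 / 2
= 50.0

50.0 pulls


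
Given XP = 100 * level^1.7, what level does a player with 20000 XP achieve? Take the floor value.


XP = 100 * level^1.7, so level = (XP / 100)^(1/1.7)
= (20000 / 100)^(1/1.7)
= 200.0^0.5882
= 22.5708
Floor: level = 22

level 22


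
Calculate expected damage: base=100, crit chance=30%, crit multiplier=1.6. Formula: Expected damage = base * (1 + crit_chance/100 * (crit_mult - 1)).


E[dmg] = base * (1 + crit_chance * (crit_mult - 1))
cc as decimal = 30/100 = 0.3
cm - 1 = 1.6 - 1 = 0.6
Bonus factor = 0.3 * 0.6 = 0.18
Total multiplier = 1 + 0.18 = 1.18
Expected damage = 100 * 1.18 = 118.00

118.00 damage


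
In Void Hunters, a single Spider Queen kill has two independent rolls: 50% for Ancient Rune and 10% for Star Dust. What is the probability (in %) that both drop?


For independent events, P(both) = P(A) * P(B)
= 50% * 10%
= 500 / 100 %
= 5.0%

5.0%


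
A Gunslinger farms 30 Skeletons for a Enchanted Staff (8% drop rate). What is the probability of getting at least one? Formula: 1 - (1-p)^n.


P(at least one) = 1 - P(none) = 1 - (1-p)^n
p = 8/100 = 0.08
1 - p = 0.92
(1 - p)^30 = 0.92^30 = 0.081966
P(at least one) = 1 - 0.081966 = 0.9180

0.9180


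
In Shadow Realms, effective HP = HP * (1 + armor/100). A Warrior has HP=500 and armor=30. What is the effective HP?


EHP = 500 * (1 + 30/100)
= 500 * (1 + 0.3)
= 500 * 1.3
= 650.0

650.0 EHP


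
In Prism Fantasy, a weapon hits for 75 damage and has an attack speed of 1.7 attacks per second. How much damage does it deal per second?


DPS = damage * attack_speed
= 75 * 1.7
= 127.5

127.5 DPS


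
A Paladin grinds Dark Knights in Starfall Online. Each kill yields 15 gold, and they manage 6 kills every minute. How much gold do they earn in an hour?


Gold per minute = 15 * 6 = 90
Gold per hour = 90 * 60 = 5400

5400 gold/hour


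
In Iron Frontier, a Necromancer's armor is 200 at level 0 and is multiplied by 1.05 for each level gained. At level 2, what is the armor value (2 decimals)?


value = base * growth^level
= 200 * 1.05^2
= 200 * 1.1025
= 220.50

220.50 armor


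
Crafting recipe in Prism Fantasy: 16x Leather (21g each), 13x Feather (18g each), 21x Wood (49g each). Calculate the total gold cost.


Cost breakdown:
  Leather: 16 * 21 = 336
  Feather: 13 * 18 = 234
  Wood: 21 * 49 = 1029
Total = 336 + 234 + 1029 = 1599

1599 gold


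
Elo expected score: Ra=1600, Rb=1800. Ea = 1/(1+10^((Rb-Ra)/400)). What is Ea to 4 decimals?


Elo expected score: Ea = 1/(1 + 10^((Rb-Ra)/400))
Rb - Ra = 1800 - 1600 = 200
(Rb-Ra)/400 = 200/400 = 0.5
10^0.5 = 3.162278
Ea = 1/(1 + 3.162278) = 1/4.162278 = 0.2403

0.2403


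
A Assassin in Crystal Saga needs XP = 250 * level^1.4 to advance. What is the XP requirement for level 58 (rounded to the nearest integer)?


XP = 250 * level^1.4
Substitute level = 58:
XP = 250 * 58^1.4
= 250 * 294.3061
= 73577

73577 XP


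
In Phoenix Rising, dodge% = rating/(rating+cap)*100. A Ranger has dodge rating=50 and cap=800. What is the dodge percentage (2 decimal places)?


dodge% = 50 / (50 + 800) * 100
= 50 / 850 * 100
= 0.058824 * 100
= 5.88%

5.88%


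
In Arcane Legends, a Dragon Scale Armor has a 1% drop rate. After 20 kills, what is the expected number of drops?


Expected drops = kills * (drop_rate / 100)
= 20 * (1 / 100)
= 20 * 0.01
= 0.2

0.2 drops


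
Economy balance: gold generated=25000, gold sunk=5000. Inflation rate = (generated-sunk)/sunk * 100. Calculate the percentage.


Net gold = 25000 - 5000 = 20000
Inflation rate = net / sunk * 100 = 20000 / 5000 * 100
= 4.0 * 100
= 400.00%

400.00%


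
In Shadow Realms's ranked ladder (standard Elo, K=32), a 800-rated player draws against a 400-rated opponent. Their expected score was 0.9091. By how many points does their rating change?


Elo update: delta = K * (S - Ea), where S = 0.5 (draws)
S - Ea = 0.5 - 0.9091 = -0.4091
Rating change = 32 * -0.4091
= -13.09

-13.09 rating points


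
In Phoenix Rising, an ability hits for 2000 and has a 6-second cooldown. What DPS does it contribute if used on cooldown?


DPS = damage / cooldown
= 2000 / 6
= 333.33

333.33 DPS


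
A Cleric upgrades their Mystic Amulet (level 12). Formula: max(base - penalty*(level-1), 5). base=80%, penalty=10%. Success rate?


raw_rate = 80 - 10 * (12 - 1)
= 80 - 10 * 11
= 80 - 110
= -30
Apply floor: max(-30, 5) = 5%

5%


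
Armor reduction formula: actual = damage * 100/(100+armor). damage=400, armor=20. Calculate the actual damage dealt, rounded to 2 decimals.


actual = 400 * 100 / (100 + 20)
= 400 * 100 / 120
= 40000 / 120
= 333.33

333.33 damage


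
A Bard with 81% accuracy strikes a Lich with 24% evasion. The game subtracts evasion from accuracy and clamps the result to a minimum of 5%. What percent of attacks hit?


accuracy - evasion = 81 - 24 = 57
Apply floor: max(57, 5) = 57
Hit chance = 57%

57%


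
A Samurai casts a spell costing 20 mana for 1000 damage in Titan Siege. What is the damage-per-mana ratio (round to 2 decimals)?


Efficiency = damage / mana
= 1000 / 20
= 50.00

50.00 dmg/mana


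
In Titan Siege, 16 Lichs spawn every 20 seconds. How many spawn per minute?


Spawns per minute = count * (60 / interval)
= 16 * (60 / 20)
= 16 * 3.0
= 48.0

48.0 per minute


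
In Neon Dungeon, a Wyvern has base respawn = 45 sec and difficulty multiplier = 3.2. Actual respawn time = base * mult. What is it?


Respawn time = base * multiplier
= 45 * 3.2
= 144.0 seconds

144.0 seconds


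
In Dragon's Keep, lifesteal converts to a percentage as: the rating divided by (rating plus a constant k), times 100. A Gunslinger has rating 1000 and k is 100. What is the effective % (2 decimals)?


effective% = rating / (rating + k) * 100
= 1000 / (1000 + 100) * 100
= 1000 / 1100 * 100
= 0.909091 * 100
= 90.91%

90.91%


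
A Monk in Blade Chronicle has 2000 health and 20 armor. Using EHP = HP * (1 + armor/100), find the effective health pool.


EHP = 2000 * (1 + 20/100)
= 2000 * (1 + 0.2)
= 2000 * 1.2
= 2400.0

2400.0 EHP


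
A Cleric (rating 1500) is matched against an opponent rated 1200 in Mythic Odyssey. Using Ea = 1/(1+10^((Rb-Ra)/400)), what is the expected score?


Elo expected score: Ea = 1/(1 + 10^((Rb-Ra)/400))
Rb - Ra = 1200 - 1500 = -300
(Rb-Ra)/400 = -300/400 = -0.75
10^-0.75 = 0.177828
Ea = 1/(1 + 0.177828) = 1/1.177828 = 0.8490

0.8490


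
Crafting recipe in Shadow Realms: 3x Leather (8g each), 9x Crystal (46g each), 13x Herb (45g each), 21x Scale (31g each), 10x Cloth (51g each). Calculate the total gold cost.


Cost breakdown:
  Leather: 3 * 8 = 24
  Crystal: 9 * 46 = 414
  Herb: 13 * 45 = 585
  Scale: 21 * 31 = 651
  Cloth: 10 * 51 = 510
Total = 24 + 414 + 585 + 651 + 510 = 2184

2184 gold


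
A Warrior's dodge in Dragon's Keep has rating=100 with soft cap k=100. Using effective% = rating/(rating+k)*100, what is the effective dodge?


effective% = rating / (rating + k) * 100
= 100 / (100 + 100) * 100
= 100 / 200 * 100
= 0.5 * 100
= 50.00%

50.00%


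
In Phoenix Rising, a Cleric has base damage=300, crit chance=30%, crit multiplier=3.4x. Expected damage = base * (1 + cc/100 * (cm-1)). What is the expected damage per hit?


E[dmg] = base * (1 + crit_chance * (crit_mult - 1))
cc as decimal = 30/100 = 0.3
cm - 1 = 3.4 - 1 = 2.4
Bonus factor = 0.3 * 2.4 = 0.72
Total multiplier = 1 + 0.72 = 1.72
Expected damage = 300 * 1.72 = 516.00

516.00 damage


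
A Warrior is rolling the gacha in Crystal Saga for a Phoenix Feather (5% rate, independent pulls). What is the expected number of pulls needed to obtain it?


Expected pulls for a geometric distribution = 1/p = 100 / rate%
= 100 / 5
= 20.0

20.0 pulls


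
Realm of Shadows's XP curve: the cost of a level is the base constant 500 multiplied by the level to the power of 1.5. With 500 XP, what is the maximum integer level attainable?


XP = 500 * level^1.5, so level = (XP / 500)^(1/1.5)
= (500 / 500)^(1/1.5)
= 1.0^0.6667
= 1.0
Floor: level = 1

level 1
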